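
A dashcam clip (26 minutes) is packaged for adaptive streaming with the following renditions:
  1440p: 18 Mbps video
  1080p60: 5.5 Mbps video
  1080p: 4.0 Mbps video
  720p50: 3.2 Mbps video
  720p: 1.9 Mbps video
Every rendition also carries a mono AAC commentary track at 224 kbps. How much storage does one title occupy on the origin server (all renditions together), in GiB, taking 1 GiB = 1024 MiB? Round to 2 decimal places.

6.12 GiB

26 min = 1560 s
Audio: 224 kbps = 0.224 Mbps.
Sum of rendition bitrates: (18+0.224) + (5.5+0.224) + (4.0+0.224) + (3.2+0.224) + (1.9+0.224) = 33.720 Mbps.
× 1560 s = 52,603 Mb = 6,575 MB = 6.124 GiB.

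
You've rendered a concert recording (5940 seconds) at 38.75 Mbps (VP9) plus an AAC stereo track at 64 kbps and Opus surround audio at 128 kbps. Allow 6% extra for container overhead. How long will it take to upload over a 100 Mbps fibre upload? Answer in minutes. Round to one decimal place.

40.9 minutes

Audio total: 64 + 128 = 192 kbps = 0.192 Mbps.
Total bitrate: 38.942 Mbps.
File: 38.942 Mbps × 5940 s = 231315.5 Mb.
With 6% container overhead: ×1.06. → 245194.4 Mb.
At 100 Mbps: 245194.4 / 100 = 2451.9 s ≈ 40.9 minutes.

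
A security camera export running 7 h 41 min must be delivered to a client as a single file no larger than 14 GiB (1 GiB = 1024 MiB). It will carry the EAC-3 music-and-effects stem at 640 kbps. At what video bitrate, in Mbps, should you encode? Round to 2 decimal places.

3.71 Mbps

Budget: 14 GiB = 120259.1 Mb.
7 h 41 min = 461 min = 27660 s
Total bitrate budget: 120259.1 Mb / 27660 s = 4.348 Mbps.
Audio: 640 kbps = 0.640 Mbps.
Video: 4.348 − 0.640 = 3.708 Mbps.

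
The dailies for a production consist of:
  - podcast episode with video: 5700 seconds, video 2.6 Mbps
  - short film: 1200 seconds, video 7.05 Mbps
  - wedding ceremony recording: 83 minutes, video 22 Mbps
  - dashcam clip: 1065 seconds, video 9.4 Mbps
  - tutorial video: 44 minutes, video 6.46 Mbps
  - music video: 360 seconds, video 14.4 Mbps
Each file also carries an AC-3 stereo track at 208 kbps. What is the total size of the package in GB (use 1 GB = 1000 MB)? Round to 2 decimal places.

21.05 GB

Audio: 208 kbps = 0.208 Mbps.
podcast episode with video: 2.808 Mbps × 5700 s = 16005.6 Mb
short film: 7.258 Mbps × 1200 s = 8709.6 Mb
wedding ceremony recording: 22.208 Mbps × 4980 s = 110595.8 Mb
dashcam clip: 9.608 Mbps × 1065 s = 10232.5 Mb
tutorial video: 6.668 Mbps × 2640 s = 17603.5 Mb
music video: 14.608 Mbps × 360 s = 5258.9 Mb
Total: 168406.0 Mb = 21050.7 MB.
= 21.05 GB.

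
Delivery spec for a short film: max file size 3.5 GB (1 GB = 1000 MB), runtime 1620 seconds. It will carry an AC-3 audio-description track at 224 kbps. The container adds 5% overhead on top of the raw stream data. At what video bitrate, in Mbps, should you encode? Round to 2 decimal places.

Budget: 3.5 GB = 28000.0 Mb.
Stream payload after overhead: 28000.0 / 1.05 = 26666.7 Mb.
Total bitrate budget: 26666.7 Mb / 1620 s = 16.461 Mbps.
Audio: 224 kbps = 0.224 Mbps.
Video: 16.461 − 0.224 = 16.237 Mbps.

16.24 Mbps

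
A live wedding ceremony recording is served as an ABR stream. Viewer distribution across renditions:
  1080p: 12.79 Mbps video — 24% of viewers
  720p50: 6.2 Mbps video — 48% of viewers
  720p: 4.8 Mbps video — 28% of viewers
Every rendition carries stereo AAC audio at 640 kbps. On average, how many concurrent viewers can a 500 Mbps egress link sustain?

Audio: 640 kbps = 0.640 Mbps.
Average per-viewer bitrate: 0.24×13.430 + 0.48×6.840 + 0.28×5.440 = 8.030 Mbps.
500 Mbps = 500.0 Mbps; 500.0 / 8.030 = 62.27 → 62.

62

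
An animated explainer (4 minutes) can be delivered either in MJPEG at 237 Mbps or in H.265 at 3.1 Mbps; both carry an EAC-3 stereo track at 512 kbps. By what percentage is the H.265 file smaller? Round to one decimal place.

98.5%

4 min = 240 s
Audio: 512 kbps = 0.512 Mbps.
MJPEG: 237.512 Mbps × 240 s = 57002.9 Mb = 7.125 GB.
H.265: 3.612 Mbps × 240 s = 866.9 Mb = 0.108 GB.
Reduction: (1 − 0.108/7.125) × 100 = 98.48%.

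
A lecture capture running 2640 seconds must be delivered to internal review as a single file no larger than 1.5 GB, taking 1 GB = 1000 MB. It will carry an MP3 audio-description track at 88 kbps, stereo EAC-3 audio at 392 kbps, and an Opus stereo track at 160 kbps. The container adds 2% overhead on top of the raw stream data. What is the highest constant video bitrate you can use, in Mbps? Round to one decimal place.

3.8 Mbps

Budget: 1.5 GB = 12000.0 Mb.
Stream payload after overhead: 12000.0 / 1.02 = 11764.7 Mb.
Total bitrate budget: 11764.7 Mb / 2640 s = 4.456 Mbps.
Audio total: 88 + 392 + 160 = 640 kbps = 0.640 Mbps.
Video: 4.456 − 0.640 = 3.816 Mbps.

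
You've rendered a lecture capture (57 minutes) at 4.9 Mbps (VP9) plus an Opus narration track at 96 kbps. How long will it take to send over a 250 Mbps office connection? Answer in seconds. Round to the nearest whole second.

68 seconds

57 min = 3420 s
Audio: 96 kbps = 0.096 Mbps.
Total bitrate: 4.996 Mbps.
File: 4.996 Mbps × 3420 s = 17086.3 Mb.
At 250 Mbps: 17086.3 / 250 = 68.3 s ≈ 68.3 seconds.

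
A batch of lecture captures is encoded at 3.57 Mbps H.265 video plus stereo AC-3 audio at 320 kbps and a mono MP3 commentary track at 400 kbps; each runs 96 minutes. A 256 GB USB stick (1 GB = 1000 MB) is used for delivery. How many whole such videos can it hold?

96 min = 5760 s
Audio total: 320 + 400 = 720 kbps = 0.720 Mbps.
Total bitrate: 4.290 Mbps.
Per item: 4.290 Mbps × 5760 s = 24,710 Mb = 3,089 MB.
Capacity: 256 GB = 2,048,000 Mb; 82.88 items → 82 complete.

82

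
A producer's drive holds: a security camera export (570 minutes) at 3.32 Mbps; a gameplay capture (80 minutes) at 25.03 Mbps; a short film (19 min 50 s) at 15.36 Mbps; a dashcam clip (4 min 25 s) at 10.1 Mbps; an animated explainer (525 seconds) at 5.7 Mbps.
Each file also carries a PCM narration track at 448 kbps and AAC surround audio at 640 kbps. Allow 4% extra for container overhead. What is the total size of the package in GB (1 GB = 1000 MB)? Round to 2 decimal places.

Audio total: 448 + 640 = 1088 kbps = 1.088 Mbps.
security camera export: 4.408 Mbps × 34200 s × 1.04 = 156783.7 Mb
gameplay capture: 26.118 Mbps × 4800 s × 1.04 = 130381.1 Mb
short film: 16.448 Mbps × 1190 s × 1.04 = 20356.0 Mb
dashcam clip: 11.188 Mbps × 265 s × 1.04 = 3083.4 Mb
animated explainer: 6.788 Mbps × 525 s × 1.04 = 3706.2 Mb
Total: 314310.5 Mb = 39288.8 MB.
= 39.29 GB.

39.29 GB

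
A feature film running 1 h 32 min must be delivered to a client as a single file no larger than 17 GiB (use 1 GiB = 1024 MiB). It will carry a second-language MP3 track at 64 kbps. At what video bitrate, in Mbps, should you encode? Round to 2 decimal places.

Budget: 17 GiB = 146028.9 Mb.
1 h 32 min = 92 min = 5520 s
Total bitrate budget: 146028.9 Mb / 5520 s = 26.455 Mbps.
Audio: 64 kbps = 0.064 Mbps.
Video: 26.455 − 0.064 = 26.391 Mbps.

26.39 Mbps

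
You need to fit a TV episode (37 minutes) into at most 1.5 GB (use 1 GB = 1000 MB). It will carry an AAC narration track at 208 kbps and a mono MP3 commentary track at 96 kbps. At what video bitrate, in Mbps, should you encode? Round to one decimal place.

Budget: 1.5 GB = 12000.0 Mb.
37 min = 2220 s
Total bitrate budget: 12000.0 Mb / 2220 s = 5.405 Mbps.
Audio total: 208 + 96 = 304 kbps = 0.304 Mbps.
Video: 5.405 − 0.304 = 5.101 Mbps.

5.1 Mbps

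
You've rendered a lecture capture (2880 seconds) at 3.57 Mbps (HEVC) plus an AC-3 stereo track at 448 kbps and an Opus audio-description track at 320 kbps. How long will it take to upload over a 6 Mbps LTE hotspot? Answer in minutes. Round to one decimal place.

34.7 minutes

Audio total: 448 + 320 = 768 kbps = 0.768 Mbps.
Total bitrate: 4.338 Mbps.
File: 4.338 Mbps × 2880 s = 12493.4 Mb.
At 6 Mbps: 12493.4 / 6 = 2082.2 s ≈ 34.7 minutes.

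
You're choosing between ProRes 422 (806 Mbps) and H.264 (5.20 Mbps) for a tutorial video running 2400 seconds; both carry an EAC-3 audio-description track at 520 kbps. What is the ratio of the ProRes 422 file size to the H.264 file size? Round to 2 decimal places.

141.00

Audio: 520 kbps = 0.520 Mbps.
ProRes 422: 806.520 Mbps × 2400 s = 1935648.0 Mb = 241.956 GB.
H.264: 5.720 Mbps × 2400 s = 13728.0 Mb = 1.716 GB.
Ratio: 241.956 / 1.716 = 141.000.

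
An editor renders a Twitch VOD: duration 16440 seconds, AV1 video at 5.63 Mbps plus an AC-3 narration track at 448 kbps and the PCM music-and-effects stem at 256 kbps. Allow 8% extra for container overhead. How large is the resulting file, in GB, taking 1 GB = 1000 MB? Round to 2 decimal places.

Audio total: 448 + 256 = 704 kbps = 0.704 Mbps.
Total bitrate: 5.63 + 0.704 = 6.334 Mbps.
Stream data: 6.334 Mbps × 16440 s = 104131.0 Mb.
With 8% container overhead: ×1.08.
112,461 Mb ÷ 8 = 14,058 MB → 14.06 GB.

14.06 GB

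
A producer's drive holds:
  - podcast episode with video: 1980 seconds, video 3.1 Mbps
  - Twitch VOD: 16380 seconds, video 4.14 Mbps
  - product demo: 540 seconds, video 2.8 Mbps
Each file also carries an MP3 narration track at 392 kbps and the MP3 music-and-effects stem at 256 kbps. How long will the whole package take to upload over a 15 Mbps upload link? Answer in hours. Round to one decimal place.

1.6 hours

Audio total: 392 + 256 = 648 kbps = 0.648 Mbps.
podcast episode with video: 3.748 Mbps × 1980 s = 7421.0 Mb
Twitch VOD: 4.788 Mbps × 16380 s = 78427.4 Mb
product demo: 3.448 Mbps × 540 s = 1861.9 Mb
Total: 87710.4 Mb = 10963.8 MB.
At 15 Mbps: 87710.4 / 15 = 5847 s ≈ 1.62 hours.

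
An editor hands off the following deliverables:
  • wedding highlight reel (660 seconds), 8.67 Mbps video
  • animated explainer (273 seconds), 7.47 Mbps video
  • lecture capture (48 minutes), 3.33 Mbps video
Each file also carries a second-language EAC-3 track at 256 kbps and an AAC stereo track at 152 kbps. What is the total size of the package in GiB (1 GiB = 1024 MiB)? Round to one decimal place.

2.2 GiB

Audio total: 256 + 152 = 408 kbps = 0.408 Mbps.
wedding highlight reel: 9.078 Mbps × 660 s = 5991.5 Mb
animated explainer: 7.878 Mbps × 273 s = 2150.7 Mb
lecture capture: 3.738 Mbps × 2880 s = 10765.4 Mb
Total: 18907.6 Mb = 2363.5 MB.
= 2.201 GiB.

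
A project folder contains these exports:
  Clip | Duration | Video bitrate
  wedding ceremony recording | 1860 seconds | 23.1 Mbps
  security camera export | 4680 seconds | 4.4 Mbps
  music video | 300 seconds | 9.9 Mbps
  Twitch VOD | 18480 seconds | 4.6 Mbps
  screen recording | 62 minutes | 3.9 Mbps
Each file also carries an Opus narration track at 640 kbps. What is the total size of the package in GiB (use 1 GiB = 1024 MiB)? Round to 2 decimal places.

21.49 GiB

Audio: 640 kbps = 0.640 Mbps.
wedding ceremony recording: 23.740 Mbps × 1860 s = 44156.4 Mb
security camera export: 5.040 Mbps × 4680 s = 23587.2 Mb
music video: 10.540 Mbps × 300 s = 3162.0 Mb
Twitch VOD: 5.240 Mbps × 18480 s = 96835.2 Mb
screen recording: 4.540 Mbps × 3720 s = 16888.8 Mb
Total: 184629.6 Mb = 23078.7 MB.
= 21.49 GiB.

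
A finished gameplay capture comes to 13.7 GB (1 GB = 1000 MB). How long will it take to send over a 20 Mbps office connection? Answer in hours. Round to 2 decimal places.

1.52 hours

File: 13.7 GB = 109600.0 Mb.
At 20 Mbps: 109600.0 / 20 = 5480.0 s ≈ 1.52 hours.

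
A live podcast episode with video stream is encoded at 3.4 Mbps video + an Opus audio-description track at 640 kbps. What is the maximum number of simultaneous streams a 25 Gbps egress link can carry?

Audio: 640 kbps = 0.640 Mbps.
Per-viewer media rate: 4.040 Mbps.
25 Gbps = 25,000 Mbps; 25,000 / 4.040 = 6188.12 → 6188 viewers.

6188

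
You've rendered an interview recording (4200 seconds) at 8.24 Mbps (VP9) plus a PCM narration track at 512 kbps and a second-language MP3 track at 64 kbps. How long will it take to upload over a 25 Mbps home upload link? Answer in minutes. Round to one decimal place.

24.7 minutes

Audio total: 512 + 64 = 576 kbps = 0.576 Mbps.
Total bitrate: 8.816 Mbps.
File: 8.816 Mbps × 4200 s = 37027.2 Mb.
At 25 Mbps: 37027.2 / 25 = 1481.1 s ≈ 24.7 minutes.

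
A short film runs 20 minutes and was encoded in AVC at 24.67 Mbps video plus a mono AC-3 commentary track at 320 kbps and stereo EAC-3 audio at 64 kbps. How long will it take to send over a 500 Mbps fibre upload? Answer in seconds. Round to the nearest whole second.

20 min = 1200 s
Audio total: 320 + 64 = 384 kbps = 0.384 Mbps.
Total bitrate: 25.054 Mbps.
File: 25.054 Mbps × 1200 s = 30064.8 Mb.
At 500 Mbps: 30064.8 / 500 = 60.1 s ≈ 60.1 seconds.

60 seconds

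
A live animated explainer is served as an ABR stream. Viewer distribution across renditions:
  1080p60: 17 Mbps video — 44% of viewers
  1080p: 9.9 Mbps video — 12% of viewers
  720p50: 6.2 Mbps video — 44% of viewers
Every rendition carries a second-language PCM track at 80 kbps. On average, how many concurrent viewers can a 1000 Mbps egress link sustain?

Audio: 80 kbps = 0.080 Mbps.
Average per-viewer bitrate: 0.44×17.080 + 0.12×9.980 + 0.44×6.280 = 11.476 Mbps.
1000 Mbps = 1,000 Mbps; 1,000 / 11.476 = 87.14 → 87.

87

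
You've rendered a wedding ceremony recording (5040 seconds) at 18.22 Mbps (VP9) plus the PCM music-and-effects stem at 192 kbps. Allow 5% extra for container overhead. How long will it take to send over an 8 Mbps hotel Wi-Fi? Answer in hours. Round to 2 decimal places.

Audio: 192 kbps = 0.192 Mbps.
Total bitrate: 18.412 Mbps.
File: 18.412 Mbps × 5040 s = 92796.5 Mb.
With 5% container overhead: ×1.05. → 97436.3 Mb.
At 8 Mbps: 97436.3 / 8 = 12179.5 s ≈ 3.38 hours.

3.38 hours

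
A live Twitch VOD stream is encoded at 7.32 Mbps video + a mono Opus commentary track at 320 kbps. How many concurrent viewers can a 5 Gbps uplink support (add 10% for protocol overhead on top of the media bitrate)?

Audio: 320 kbps = 0.320 Mbps.
Per-viewer media rate: 7.640 Mbps.
On the wire with 10% overhead: 8.404 Mbps.
5 Gbps = 5,000 Mbps; 5,000 / 8.404 = 594.95 → 594 viewers.

594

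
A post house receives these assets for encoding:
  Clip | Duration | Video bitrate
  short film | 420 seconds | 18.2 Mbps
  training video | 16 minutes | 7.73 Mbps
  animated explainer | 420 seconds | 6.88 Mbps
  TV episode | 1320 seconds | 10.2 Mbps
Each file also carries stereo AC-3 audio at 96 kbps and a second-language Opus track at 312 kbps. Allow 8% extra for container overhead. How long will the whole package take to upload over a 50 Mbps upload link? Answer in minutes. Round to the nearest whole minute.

12 minutes

Audio total: 96 + 312 = 408 kbps = 0.408 Mbps.
short film: 18.608 Mbps × 420 s × 1.08 = 8440.6 Mb
training video: 8.138 Mbps × 960 s × 1.08 = 8437.5 Mb
animated explainer: 7.288 Mbps × 420 s × 1.08 = 3305.8 Mb
TV episode: 10.608 Mbps × 1320 s × 1.08 = 15122.8 Mb
Total: 35306.7 Mb = 4413.3 MB.
At 50 Mbps: 35306.7 / 50 = 706 s ≈ 11.8 minutes.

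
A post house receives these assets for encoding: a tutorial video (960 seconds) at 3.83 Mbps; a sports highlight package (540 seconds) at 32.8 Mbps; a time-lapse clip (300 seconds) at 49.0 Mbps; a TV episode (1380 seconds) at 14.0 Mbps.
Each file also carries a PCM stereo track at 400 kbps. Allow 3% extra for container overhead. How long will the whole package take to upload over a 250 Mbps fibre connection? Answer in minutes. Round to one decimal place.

Audio: 400 kbps = 0.400 Mbps.
tutorial video: 4.230 Mbps × 960 s × 1.03 = 4182.6 Mb
sports highlight package: 33.200 Mbps × 540 s × 1.03 = 18465.8 Mb
time-lapse clip: 49.400 Mbps × 300 s × 1.03 = 15264.6 Mb
TV episode: 14.400 Mbps × 1380 s × 1.03 = 20468.2 Mb
Total: 58381.2 Mb = 7297.7 MB.
At 250 Mbps: 58381.2 / 250 = 234 s ≈ 3.89 minutes.

3.9 minutes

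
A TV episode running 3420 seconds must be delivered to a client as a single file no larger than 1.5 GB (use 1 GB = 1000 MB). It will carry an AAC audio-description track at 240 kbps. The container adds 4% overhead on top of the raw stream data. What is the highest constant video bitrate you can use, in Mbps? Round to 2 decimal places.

3.13 Mbps

Budget: 1.5 GB = 12000.0 Mb.
Stream payload after overhead: 12000.0 / 1.04 = 11538.5 Mb.
Total bitrate budget: 11538.5 Mb / 3420 s = 3.374 Mbps.
Audio: 240 kbps = 0.240 Mbps.
Video: 3.374 − 0.240 = 3.134 Mbps.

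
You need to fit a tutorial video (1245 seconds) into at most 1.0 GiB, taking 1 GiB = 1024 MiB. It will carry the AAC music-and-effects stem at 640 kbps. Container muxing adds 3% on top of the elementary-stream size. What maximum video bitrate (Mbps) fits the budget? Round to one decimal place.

6.1 Mbps

Budget: 1.0 GiB = 8589.9 Mb.
Stream payload after overhead: 8589.9 / 1.03 = 8339.7 Mb.
Total bitrate budget: 8339.7 Mb / 1245 s = 6.699 Mbps.
Audio: 640 kbps = 0.640 Mbps.
Video: 6.699 − 0.640 = 6.059 Mbps.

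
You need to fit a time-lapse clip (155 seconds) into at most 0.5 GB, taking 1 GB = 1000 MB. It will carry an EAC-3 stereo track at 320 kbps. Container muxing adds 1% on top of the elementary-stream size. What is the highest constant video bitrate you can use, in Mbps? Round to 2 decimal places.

25.23 Mbps

Budget: 0.5 GB = 4000.0 Mb.
Stream payload after overhead: 4000.0 / 1.01 = 3960.4 Mb.
Total bitrate budget: 3960.4 Mb / 155 s = 25.551 Mbps.
Audio: 320 kbps = 0.320 Mbps.
Video: 25.551 − 0.320 = 25.231 Mbps.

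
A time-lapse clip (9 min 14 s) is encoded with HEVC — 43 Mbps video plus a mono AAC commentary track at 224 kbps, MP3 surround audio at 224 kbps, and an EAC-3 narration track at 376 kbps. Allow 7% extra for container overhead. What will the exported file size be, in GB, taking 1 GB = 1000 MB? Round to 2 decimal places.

3.25 GB

9 min 14 s = 554 s
Audio total: 224 + 224 + 376 = 824 kbps = 0.824 Mbps.
Total bitrate: 43 + 0.824 = 43.824 Mbps.
Stream data: 43.824 Mbps × 554 s = 24278.5 Mb.
With 7% container overhead: ×1.07.
25,978 Mb ÷ 8 = 3,247 MB → 3.247 GB.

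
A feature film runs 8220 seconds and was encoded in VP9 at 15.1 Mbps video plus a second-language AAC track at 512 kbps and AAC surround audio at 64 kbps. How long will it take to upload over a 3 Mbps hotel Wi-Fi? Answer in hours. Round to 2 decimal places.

Audio total: 512 + 64 = 576 kbps = 0.576 Mbps.
Total bitrate: 15.676 Mbps.
File: 15.676 Mbps × 8220 s = 128856.7 Mb.
At 3 Mbps: 128856.7 / 3 = 42952.2 s ≈ 11.9 hours.

11.93 hours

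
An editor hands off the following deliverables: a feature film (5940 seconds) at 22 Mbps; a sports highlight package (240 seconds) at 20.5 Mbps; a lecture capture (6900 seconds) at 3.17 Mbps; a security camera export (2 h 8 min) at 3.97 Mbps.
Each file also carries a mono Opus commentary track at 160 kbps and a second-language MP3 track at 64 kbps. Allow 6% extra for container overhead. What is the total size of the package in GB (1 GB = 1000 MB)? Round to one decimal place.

25.5 GB

Audio total: 160 + 64 = 224 kbps = 0.224 Mbps.
feature film: 22.224 Mbps × 5940 s × 1.06 = 139931.2 Mb
sports highlight package: 20.724 Mbps × 240 s × 1.06 = 5272.2 Mb
lecture capture: 3.394 Mbps × 6900 s × 1.06 = 24823.7 Mb
security camera export: 4.194 Mbps × 7680 s × 1.06 = 34142.5 Mb
Total: 204169.6 Mb = 25521.2 MB.
= 25.52 GB.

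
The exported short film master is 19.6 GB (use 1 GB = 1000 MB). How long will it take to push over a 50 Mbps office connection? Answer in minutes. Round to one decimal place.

File: 19.6 GB = 156800.0 Mb.
At 50 Mbps: 156800.0 / 50 = 3136.0 s ≈ 52.3 minutes.

52.3 minutes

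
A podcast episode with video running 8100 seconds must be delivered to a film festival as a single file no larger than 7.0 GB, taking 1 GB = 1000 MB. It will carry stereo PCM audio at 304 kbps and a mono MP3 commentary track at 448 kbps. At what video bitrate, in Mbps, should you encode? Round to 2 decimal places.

6.16 Mbps

Budget: 7.0 GB = 56000.0 Mb.
Total bitrate budget: 56000.0 Mb / 8100 s = 6.914 Mbps.
Audio total: 304 + 448 = 752 kbps = 0.752 Mbps.
Video: 6.914 − 0.752 = 6.162 Mbps.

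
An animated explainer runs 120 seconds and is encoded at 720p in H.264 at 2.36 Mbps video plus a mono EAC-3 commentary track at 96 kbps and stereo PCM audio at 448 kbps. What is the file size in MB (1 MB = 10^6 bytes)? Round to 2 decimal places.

43.56 MB

Audio total: 96 + 448 = 544 kbps = 0.544 Mbps.
Total bitrate: 2.36 + 0.544 = 2.904 Mbps.
Stream data: 2.904 Mbps × 120 s = 348.5 Mb.
348.5 Mb ÷ 8 = 43.56 MB → 43.56 MB.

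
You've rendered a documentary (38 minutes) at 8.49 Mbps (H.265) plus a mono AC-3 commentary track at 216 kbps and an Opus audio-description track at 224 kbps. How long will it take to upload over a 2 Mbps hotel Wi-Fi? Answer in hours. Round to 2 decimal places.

2.83 hours

38 min = 2280 s
Audio total: 216 + 224 = 440 kbps = 0.440 Mbps.
Total bitrate: 8.930 Mbps.
File: 8.930 Mbps × 2280 s = 20360.4 Mb.
At 2 Mbps: 20360.4 / 2 = 10180.2 s ≈ 2.83 hours.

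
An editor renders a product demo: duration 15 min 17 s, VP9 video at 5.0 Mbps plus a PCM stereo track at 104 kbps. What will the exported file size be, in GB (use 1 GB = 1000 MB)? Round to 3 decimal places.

15 min 17 s = 917 s
Audio: 104 kbps = 0.104 Mbps.
Total bitrate: 5.0 + 0.104 = 5.104 Mbps.
Stream data: 5.104 Mbps × 917 s = 4680.4 Mb.
4,680 Mb ÷ 8 = 585.0 MB → 0.585 GB.

0.585 GB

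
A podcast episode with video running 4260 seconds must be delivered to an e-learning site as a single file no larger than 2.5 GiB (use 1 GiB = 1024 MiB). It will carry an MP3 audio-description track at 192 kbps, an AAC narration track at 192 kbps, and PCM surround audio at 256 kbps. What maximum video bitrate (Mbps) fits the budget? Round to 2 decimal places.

Budget: 2.5 GiB = 21474.8 Mb.
Total bitrate budget: 21474.8 Mb / 4260 s = 5.041 Mbps.
Audio total: 192 + 192 + 256 = 640 kbps = 0.640 Mbps.
Video: 5.041 − 0.640 = 4.401 Mbps.

4.40 Mbps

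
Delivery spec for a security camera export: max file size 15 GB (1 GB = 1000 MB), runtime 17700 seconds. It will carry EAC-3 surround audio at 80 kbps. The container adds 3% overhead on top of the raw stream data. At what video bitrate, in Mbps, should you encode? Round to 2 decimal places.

6.50 Mbps

Budget: 15 GB = 120000.0 Mb.
Stream payload after overhead: 120000.0 / 1.03 = 116504.9 Mb.
Total bitrate budget: 116504.9 Mb / 17700 s = 6.582 Mbps.
Audio: 80 kbps = 0.080 Mbps.
Video: 6.582 − 0.080 = 6.502 Mbps.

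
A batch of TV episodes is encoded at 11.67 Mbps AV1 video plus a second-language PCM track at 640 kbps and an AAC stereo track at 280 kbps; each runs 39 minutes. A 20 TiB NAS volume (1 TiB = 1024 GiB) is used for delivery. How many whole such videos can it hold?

39 min = 2340 s
Audio total: 640 + 280 = 920 kbps = 0.920 Mbps.
Total bitrate: 12.590 Mbps.
Per item: 12.590 Mbps × 2340 s = 29,461 Mb = 3,683 MB.
Capacity: 20 TiB = 175,921,860 Mb; 5971.43 items → 5971 complete.

5971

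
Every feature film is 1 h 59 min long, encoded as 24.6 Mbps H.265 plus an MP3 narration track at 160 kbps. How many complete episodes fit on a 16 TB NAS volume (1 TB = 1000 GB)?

724

1 h 59 min = 119 min = 7140 s
Audio: 160 kbps = 0.160 Mbps.
Total bitrate: 24.760 Mbps.
Per item: 24.760 Mbps × 7140 s = 176,786 Mb = 22,098 MB.
Capacity: 16 TB = 128,000,000 Mb; 724.04 items → 724 complete.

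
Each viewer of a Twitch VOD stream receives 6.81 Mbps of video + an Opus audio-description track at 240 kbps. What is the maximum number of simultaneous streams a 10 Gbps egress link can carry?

1418

Audio: 240 kbps = 0.240 Mbps.
Per-viewer media rate: 7.050 Mbps.
10 Gbps = 10,000 Mbps; 10,000 / 7.050 = 1418.44 → 1418 viewers.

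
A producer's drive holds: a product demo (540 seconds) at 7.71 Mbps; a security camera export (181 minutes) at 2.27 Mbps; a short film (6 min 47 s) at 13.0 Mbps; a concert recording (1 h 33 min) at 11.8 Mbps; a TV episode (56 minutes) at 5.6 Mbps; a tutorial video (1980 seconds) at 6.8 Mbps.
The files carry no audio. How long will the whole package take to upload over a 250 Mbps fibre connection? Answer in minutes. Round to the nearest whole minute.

9 minutes

product demo: 7.710 Mbps × 540 s = 4163.4 Mb
security camera export: 2.270 Mbps × 10860 s = 24652.2 Mb
short film: 13.000 Mbps × 407 s = 5291.0 Mb
concert recording: 11.800 Mbps × 5580 s = 65844.0 Mb
TV episode: 5.600 Mbps × 3360 s = 18816.0 Mb
tutorial video: 6.800 Mbps × 1980 s = 13464.0 Mb
Total: 132230.6 Mb = 16528.8 MB.
At 250 Mbps: 132230.6 / 250 = 529 s ≈ 8.82 minutes.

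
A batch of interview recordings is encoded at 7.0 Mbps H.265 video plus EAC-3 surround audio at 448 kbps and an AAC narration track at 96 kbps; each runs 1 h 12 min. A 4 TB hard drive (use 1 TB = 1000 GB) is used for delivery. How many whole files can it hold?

981

1 h 12 min = 72 min = 4320 s
Audio total: 448 + 96 = 544 kbps = 0.544 Mbps.
Total bitrate: 7.544 Mbps.
Per item: 7.544 Mbps × 4320 s = 32,590 Mb = 4,074 MB.
Capacity: 4 TB = 32,000,000 Mb; 981.89 items → 981 complete.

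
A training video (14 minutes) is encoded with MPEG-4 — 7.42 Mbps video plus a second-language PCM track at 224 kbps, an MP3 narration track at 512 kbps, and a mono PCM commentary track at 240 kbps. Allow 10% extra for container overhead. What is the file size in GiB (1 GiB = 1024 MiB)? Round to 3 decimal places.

0.903 GiB

14 min = 840 s
Audio total: 224 + 512 + 240 = 976 kbps = 0.976 Mbps.
Total bitrate: 7.42 + 0.976 = 8.396 Mbps.
Stream data: 8.396 Mbps × 840 s = 7052.6 Mb.
With 10% container overhead: ×1.10.
7,758 Mb = 969,738,000 bytes ÷ 1,073,741,824 = 0.9031 GiB.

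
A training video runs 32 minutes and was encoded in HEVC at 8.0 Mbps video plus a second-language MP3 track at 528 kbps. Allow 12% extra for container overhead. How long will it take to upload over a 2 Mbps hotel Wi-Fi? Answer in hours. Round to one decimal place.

2.5 hours

32 min = 1920 s
Audio: 528 kbps = 0.528 Mbps.
Total bitrate: 8.528 Mbps.
File: 8.528 Mbps × 1920 s = 16373.8 Mb.
With 12% container overhead: ×1.12. → 18338.6 Mb.
At 2 Mbps: 18338.6 / 2 = 9169.3 s ≈ 2.55 hours.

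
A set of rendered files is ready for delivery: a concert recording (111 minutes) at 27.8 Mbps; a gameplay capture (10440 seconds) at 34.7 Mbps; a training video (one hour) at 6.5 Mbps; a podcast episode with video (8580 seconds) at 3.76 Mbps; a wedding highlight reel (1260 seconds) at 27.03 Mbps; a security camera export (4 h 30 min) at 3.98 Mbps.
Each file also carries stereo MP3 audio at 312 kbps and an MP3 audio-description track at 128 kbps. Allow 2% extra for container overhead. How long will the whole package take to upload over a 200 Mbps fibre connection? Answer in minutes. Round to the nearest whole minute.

61 minutes

Audio total: 312 + 128 = 440 kbps = 0.440 Mbps.
concert recording: 28.240 Mbps × 6660 s × 1.02 = 191840.0 Mb
gameplay capture: 35.140 Mbps × 10440 s × 1.02 = 374198.8 Mb
training video: 6.940 Mbps × 3600 s × 1.02 = 25483.7 Mb
podcast episode with video: 4.200 Mbps × 8580 s × 1.02 = 36756.7 Mb
wedding highlight reel: 27.470 Mbps × 1260 s × 1.02 = 35304.4 Mb
security camera export: 4.420 Mbps × 16200 s × 1.02 = 73036.1 Mb
Total: 736619.7 Mb = 92077.5 MB.
At 200 Mbps: 736619.7 / 200 = 3683 s ≈ 61.4 minutes.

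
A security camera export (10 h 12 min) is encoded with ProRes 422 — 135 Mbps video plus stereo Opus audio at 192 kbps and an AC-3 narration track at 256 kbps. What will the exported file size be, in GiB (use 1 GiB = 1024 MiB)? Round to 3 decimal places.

10 h 12 min = 612 min = 36720 s
Audio total: 192 + 256 = 448 kbps = 0.448 Mbps.
Total bitrate: 135 + 0.448 = 135.448 Mbps.
Stream data: 135.448 Mbps × 36720 s = 4973650.6 Mb.
4,973,651 Mb = 621,706,320,000 bytes ÷ 1,073,741,824 = 579.0 GiB.

579.009 GiB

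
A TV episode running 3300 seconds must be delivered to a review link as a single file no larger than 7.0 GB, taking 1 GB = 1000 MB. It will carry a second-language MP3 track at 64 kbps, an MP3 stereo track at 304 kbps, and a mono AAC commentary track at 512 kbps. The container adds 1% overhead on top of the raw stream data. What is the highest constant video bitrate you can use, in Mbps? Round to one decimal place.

15.9 Mbps

Budget: 7.0 GB = 56000.0 Mb.
Stream payload after overhead: 56000.0 / 1.01 = 55445.5 Mb.
Total bitrate budget: 55445.5 Mb / 3300 s = 16.802 Mbps.
Audio total: 64 + 304 + 512 = 880 kbps = 0.880 Mbps.
Video: 16.802 − 0.880 = 15.922 Mbps.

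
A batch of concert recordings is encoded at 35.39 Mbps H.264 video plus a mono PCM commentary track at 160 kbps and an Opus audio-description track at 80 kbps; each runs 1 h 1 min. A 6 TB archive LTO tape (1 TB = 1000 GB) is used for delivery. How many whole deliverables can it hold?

1 h 1 min = 61 min = 3660 s
Audio total: 160 + 80 = 240 kbps = 0.240 Mbps.
Total bitrate: 35.630 Mbps.
Per item: 35.630 Mbps × 3660 s = 130,406 Mb = 16,301 MB.
Capacity: 6 TB = 48,000,000 Mb; 368.08 items → 368 complete.

368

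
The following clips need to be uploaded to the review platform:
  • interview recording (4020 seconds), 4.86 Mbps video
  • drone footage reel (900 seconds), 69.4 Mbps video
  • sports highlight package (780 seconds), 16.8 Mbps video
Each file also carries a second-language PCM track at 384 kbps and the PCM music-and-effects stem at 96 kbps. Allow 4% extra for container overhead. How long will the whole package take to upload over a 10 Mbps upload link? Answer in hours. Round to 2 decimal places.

2.83 hours

Audio total: 384 + 96 = 480 kbps = 0.480 Mbps.
interview recording: 5.340 Mbps × 4020 s × 1.04 = 22325.5 Mb
drone footage reel: 69.880 Mbps × 900 s × 1.04 = 65407.7 Mb
sports highlight package: 17.280 Mbps × 780 s × 1.04 = 14017.5 Mb
Total: 101750.7 Mb = 12718.8 MB.
At 10 Mbps: 101750.7 / 10 = 10175 s ≈ 2.83 hours.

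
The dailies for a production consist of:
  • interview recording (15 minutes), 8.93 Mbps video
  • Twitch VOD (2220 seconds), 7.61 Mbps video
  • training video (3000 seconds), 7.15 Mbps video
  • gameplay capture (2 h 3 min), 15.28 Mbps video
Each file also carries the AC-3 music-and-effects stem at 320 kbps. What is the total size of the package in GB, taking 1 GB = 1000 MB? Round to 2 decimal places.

20.43 GB

Audio: 320 kbps = 0.320 Mbps.
interview recording: 9.250 Mbps × 900 s = 8325.0 Mb
Twitch VOD: 7.930 Mbps × 2220 s = 17604.6 Mb
training video: 7.470 Mbps × 3000 s = 22410.0 Mb
gameplay capture: 15.600 Mbps × 7380 s = 115128.0 Mb
Total: 163467.6 Mb = 20433.5 MB.
= 20.43 GB.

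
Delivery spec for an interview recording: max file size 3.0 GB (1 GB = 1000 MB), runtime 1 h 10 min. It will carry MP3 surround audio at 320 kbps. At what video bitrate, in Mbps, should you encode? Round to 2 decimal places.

Budget: 3.0 GB = 24000.0 Mb.
1 h 10 min = 70 min = 4200 s
Total bitrate budget: 24000.0 Mb / 4200 s = 5.714 Mbps.
Audio: 320 kbps = 0.320 Mbps.
Video: 5.714 − 0.320 = 5.394 Mbps.

5.39 Mbps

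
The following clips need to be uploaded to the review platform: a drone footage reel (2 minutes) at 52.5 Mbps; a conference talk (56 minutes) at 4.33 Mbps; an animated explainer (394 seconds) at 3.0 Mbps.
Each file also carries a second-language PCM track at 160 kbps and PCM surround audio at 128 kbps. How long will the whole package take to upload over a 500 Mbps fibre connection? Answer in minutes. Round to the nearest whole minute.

Audio total: 160 + 128 = 288 kbps = 0.288 Mbps.
drone footage reel: 52.788 Mbps × 120 s = 6334.6 Mb
conference talk: 4.618 Mbps × 3360 s = 15516.5 Mb
animated explainer: 3.288 Mbps × 394 s = 1295.5 Mb
Total: 23146.5 Mb = 2893.3 MB.
At 500 Mbps: 23146.5 / 500 = 46 s ≈ 0.772 minutes.

1 minutes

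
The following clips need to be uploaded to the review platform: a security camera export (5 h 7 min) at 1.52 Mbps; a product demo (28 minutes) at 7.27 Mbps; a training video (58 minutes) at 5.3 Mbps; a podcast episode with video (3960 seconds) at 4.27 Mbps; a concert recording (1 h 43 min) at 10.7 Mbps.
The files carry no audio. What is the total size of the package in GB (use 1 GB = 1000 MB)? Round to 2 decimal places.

17.71 GB

security camera export: 1.520 Mbps × 18420 s = 27998.4 Mb
product demo: 7.270 Mbps × 1680 s = 12213.6 Mb
training video: 5.300 Mbps × 3480 s = 18444.0 Mb
podcast episode with video: 4.270 Mbps × 3960 s = 16909.2 Mb
concert recording: 10.700 Mbps × 6180 s = 66126.0 Mb
Total: 141691.2 Mb = 17711.4 MB.
= 17.71 GB.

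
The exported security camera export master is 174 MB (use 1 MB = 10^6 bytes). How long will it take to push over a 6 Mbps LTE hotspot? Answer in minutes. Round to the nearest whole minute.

File: 174 MB = 1392.0 Mb.
At 6 Mbps: 1392.0 / 6 = 232.0 s ≈ 3.87 minutes.

4 minutes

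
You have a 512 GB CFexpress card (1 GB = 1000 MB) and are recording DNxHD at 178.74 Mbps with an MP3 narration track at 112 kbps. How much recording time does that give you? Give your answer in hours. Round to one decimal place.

6.4 hours

Audio: 112 kbps = 0.112 Mbps.
Total bitrate: 178.74 + 0.112 = 178.852 Mbps.
Capacity: 512 GB = 4,096,000 Mb.
Recording time: 4,096,000 / 178.852 = 22,902 s ≈ 6.36 hours.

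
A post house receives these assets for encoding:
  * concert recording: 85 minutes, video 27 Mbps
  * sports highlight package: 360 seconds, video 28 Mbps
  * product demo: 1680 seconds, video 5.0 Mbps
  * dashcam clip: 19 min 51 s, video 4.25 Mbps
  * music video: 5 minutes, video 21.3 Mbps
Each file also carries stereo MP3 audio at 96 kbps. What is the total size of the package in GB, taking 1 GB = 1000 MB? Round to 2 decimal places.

Audio: 96 kbps = 0.096 Mbps.
concert recording: 27.096 Mbps × 5100 s = 138189.6 Mb
sports highlight package: 28.096 Mbps × 360 s = 10114.6 Mb
product demo: 5.096 Mbps × 1680 s = 8561.3 Mb
dashcam clip: 4.346 Mbps × 1191 s = 5176.1 Mb
music video: 21.396 Mbps × 300 s = 6418.8 Mb
Total: 168460.3 Mb = 21057.5 MB.
= 21.06 GB.

21.06 GB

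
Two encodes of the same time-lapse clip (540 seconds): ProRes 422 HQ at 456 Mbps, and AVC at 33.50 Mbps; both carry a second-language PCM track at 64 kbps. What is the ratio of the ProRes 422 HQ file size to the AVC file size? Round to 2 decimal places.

13.59

Audio: 64 kbps = 0.064 Mbps.
ProRes 422 HQ: 456.064 Mbps × 540 s = 246274.6 Mb = 30.784 GB.
AVC: 33.564 Mbps × 540 s = 18124.6 Mb = 2.266 GB.
Ratio: 30.784 / 2.266 = 13.588.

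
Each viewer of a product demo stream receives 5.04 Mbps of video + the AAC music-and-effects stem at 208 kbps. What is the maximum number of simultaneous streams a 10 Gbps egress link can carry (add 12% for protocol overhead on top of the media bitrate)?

Audio: 208 kbps = 0.208 Mbps.
Per-viewer media rate: 5.248 Mbps.
On the wire with 12% overhead: 5.878 Mbps.
10 Gbps = 10,000 Mbps; 10,000 / 5.878 = 1701.33 → 1701 viewers.

1701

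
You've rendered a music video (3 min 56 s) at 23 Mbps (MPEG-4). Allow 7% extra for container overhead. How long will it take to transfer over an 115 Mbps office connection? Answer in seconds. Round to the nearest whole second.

51 seconds

3 min 56 s = 236 s
File: 23.000 Mbps × 236 s = 5428.0 Mb.
With 7% container overhead: ×1.07. → 5808.0 Mb.
At 115 Mbps: 5808.0 / 115 = 50.5 s ≈ 50.5 seconds.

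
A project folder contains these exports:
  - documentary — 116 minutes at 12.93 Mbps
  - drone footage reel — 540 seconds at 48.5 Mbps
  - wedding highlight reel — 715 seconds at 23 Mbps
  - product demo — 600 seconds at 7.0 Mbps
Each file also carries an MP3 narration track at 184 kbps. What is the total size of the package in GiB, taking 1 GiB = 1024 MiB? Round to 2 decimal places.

Audio: 184 kbps = 0.184 Mbps.
documentary: 13.114 Mbps × 6960 s = 91273.4 Mb
drone footage reel: 48.684 Mbps × 540 s = 26289.4 Mb
wedding highlight reel: 23.184 Mbps × 715 s = 16576.6 Mb
product demo: 7.184 Mbps × 600 s = 4310.4 Mb
Total: 138449.8 Mb = 17306.2 MB.
= 16.12 GiB.

16.12 GiB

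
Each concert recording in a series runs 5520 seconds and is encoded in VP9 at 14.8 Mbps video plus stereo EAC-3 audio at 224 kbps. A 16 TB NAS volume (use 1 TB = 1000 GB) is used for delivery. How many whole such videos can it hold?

1543

Audio: 224 kbps = 0.224 Mbps.
Total bitrate: 15.024 Mbps.
Per item: 15.024 Mbps × 5520 s = 82,932 Mb = 10,367 MB.
Capacity: 16 TB = 128,000,000 Mb; 1543.42 items → 1543 complete.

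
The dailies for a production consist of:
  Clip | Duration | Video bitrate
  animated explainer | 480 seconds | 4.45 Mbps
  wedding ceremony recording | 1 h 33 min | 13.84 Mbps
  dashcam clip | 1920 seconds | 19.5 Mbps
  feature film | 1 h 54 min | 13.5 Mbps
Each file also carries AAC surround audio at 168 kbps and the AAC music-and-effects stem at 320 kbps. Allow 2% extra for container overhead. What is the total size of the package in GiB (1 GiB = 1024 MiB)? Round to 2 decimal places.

25.69 GiB

Audio total: 168 + 320 = 488 kbps = 0.488 Mbps.
animated explainer: 4.938 Mbps × 480 s × 1.02 = 2417.6 Mb
wedding ceremony recording: 14.328 Mbps × 5580 s × 1.02 = 81549.2 Mb
dashcam clip: 19.988 Mbps × 1920 s × 1.02 = 39144.5 Mb
feature film: 13.988 Mbps × 6840 s × 1.02 = 97591.5 Mb
Total: 220702.9 Mb = 27587.9 MB.
= 25.69 GiB.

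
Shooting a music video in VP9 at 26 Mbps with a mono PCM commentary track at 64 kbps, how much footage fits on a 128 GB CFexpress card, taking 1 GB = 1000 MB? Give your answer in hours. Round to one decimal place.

10.9 hours

Audio: 64 kbps = 0.064 Mbps.
Total bitrate: 26 + 0.064 = 26.064 Mbps.
Capacity: 128 GB = 1,024,000 Mb.
Recording time: 1,024,000 / 26.064 = 39,288 s ≈ 10.9 hours.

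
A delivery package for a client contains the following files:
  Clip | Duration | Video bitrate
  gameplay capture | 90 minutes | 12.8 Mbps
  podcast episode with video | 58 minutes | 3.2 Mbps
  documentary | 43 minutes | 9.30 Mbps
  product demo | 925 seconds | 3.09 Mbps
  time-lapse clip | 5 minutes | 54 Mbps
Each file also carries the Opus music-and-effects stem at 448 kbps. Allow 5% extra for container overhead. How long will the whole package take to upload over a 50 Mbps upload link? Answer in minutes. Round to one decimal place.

45.1 minutes

Audio: 448 kbps = 0.448 Mbps.
gameplay capture: 13.248 Mbps × 5400 s × 1.05 = 75116.2 Mb
podcast episode with video: 3.648 Mbps × 3480 s × 1.05 = 13329.8 Mb
documentary: 9.748 Mbps × 2580 s × 1.05 = 26407.3 Mb
product demo: 3.538 Mbps × 925 s × 1.05 = 3436.3 Mb
time-lapse clip: 54.448 Mbps × 300 s × 1.05 = 17151.1 Mb
Total: 135440.7 Mb = 16930.1 MB.
At 50 Mbps: 135440.7 / 50 = 2709 s ≈ 45.1 minutes.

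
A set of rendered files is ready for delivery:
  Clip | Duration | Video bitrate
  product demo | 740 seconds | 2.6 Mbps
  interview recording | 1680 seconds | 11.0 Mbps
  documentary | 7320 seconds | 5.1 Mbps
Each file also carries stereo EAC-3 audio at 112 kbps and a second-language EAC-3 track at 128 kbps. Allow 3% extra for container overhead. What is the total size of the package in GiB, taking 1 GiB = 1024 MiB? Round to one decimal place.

7.2 GiB

Audio total: 112 + 128 = 240 kbps = 0.240 Mbps.
product demo: 2.840 Mbps × 740 s × 1.03 = 2164.6 Mb
interview recording: 11.240 Mbps × 1680 s × 1.03 = 19449.7 Mb
documentary: 5.340 Mbps × 7320 s × 1.03 = 40261.5 Mb
Total: 61875.8 Mb = 7734.5 MB.
= 7.203 GiB.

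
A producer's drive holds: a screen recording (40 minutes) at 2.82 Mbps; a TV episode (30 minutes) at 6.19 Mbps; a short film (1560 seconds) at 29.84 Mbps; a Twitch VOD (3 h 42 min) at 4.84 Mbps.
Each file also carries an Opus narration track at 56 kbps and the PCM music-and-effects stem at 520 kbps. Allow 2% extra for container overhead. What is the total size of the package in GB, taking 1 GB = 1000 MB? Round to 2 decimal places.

Audio total: 56 + 520 = 576 kbps = 0.576 Mbps.
screen recording: 3.396 Mbps × 2400 s × 1.02 = 8313.4 Mb
TV episode: 6.766 Mbps × 1800 s × 1.02 = 12422.4 Mb
short film: 30.416 Mbps × 1560 s × 1.02 = 48397.9 Mb
Twitch VOD: 5.416 Mbps × 13320 s × 1.02 = 73583.9 Mb
Total: 142717.7 Mb = 17839.7 MB.
= 17.84 GB.

17.84 GB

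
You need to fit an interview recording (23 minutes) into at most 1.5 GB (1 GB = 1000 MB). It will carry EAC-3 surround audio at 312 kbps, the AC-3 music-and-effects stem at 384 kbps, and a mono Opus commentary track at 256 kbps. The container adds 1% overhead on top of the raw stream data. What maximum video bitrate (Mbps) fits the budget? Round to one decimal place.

Budget: 1.5 GB = 12000.0 Mb.
Stream payload after overhead: 12000.0 / 1.01 = 11881.2 Mb.
23 min = 1380 s
Total bitrate budget: 11881.2 Mb / 1380 s = 8.610 Mbps.
Audio total: 312 + 384 + 256 = 952 kbps = 0.952 Mbps.
Video: 8.610 − 0.952 = 7.658 Mbps.

7.7 Mbps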